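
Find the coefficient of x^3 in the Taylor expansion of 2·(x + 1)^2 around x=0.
Expand to order 3: 2·(x + 1)^2 = 2·x^2 + 4·x + 2 + O(x^4).
The coefficient of x^3 is 0.

Final answer: 0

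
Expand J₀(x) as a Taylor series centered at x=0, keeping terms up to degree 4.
x^4/64 - x^2/4 + 1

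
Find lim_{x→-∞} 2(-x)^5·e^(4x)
This is a 0·∞ indeterminate form at x → -∞.
Rewrite the product as 2(-x)^5 / e^(-4x) (an ∞/∞ form) and apply L'Hôpital, or use the standard hierarchy e^(4|x|) ≫ |(-x)^5| as x → -∞.
The indeterminate product → 0, so the limit = 0.

Final answer: 0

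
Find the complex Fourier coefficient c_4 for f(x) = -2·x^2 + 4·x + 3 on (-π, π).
Compute the real Fourier coefficients first: a_4 = -1/2, b_4 = -2.
Then c_4 = (a_4 − i·b_4)/2 = -1/4 + i.

Final answer: -1/4 + i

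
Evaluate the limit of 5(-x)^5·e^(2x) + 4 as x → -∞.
The product is a 0·∞ indeterminate form at x → -∞.
Rewrite the product as 5(-x)^5 / e^(-2x) (an ∞/∞ form) and apply L'Hôpital, or use the standard hierarchy e^(2|x|) ≫ |(-x)^5| as x → -∞.
The indeterminate product → 0, so the limit = 4.

Final answer: 4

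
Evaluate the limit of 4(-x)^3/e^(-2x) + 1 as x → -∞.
The quotient is an ∞/∞ indeterminate form as x → -∞.
Compare growth rates of the dominant terms (exponentials ≫ polynomials ≫ logarithms), or apply L'Hôpital's rule; the quotient → 0.
Adding the constant: 0 + 1 = 1. Limit = 1.

Final answer: 1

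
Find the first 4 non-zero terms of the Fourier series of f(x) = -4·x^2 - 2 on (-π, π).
16·cos(x) - 4·cos(2·x) + 16·cos(3·x)/9 - 4·π^2/3 - 2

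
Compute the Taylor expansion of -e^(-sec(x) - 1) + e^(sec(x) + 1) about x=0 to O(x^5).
x^4·(e^(-2)/12 + e^(2)/3) + x^2·(e^(-2)/2 + e^(2)/2) - e^(-2) + e^(2)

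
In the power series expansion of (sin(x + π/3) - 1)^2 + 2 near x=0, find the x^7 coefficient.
Expand to order 7: (sin(x + π/3) - 1)^2 + 2 = x^7·(-1 + √(3)/2)^2·(-√(3)/(160·(-1 + √(3)/2)^2) - 1/(5040·(-1 + √(3)/2))) + x^6·(-1 + √(3)/2)^2·(-29/(1440·(-1 + √(3)/2)^2) - √(3)/(720·(-1 + √(3)/2))) + x^5·(-1 + √(3)/2)^2·(1/(120·(-1 + √(3)/2)) + √(3)/(16·(-1 + √(3)/2)^2)) + x^4·(-1 + √(3)/2)^2·(√(3)/(24·(-1 + √(3)/2)) + 5/(48·(-1 + √(3)/2)^2)) + x^3·(-1 + √(3)/2)^2·(-√(3)/(4·(-1 + √(3)/2)^2) - 1/(6·(-1 + √(3)/2))) + x^2·(-1 + √(3)/2)^2·(-√(3)/(2·(-1 + √(3)/2)) + 1/(4·(-1 + √(3)/2)^2)) + x·(-1 + √(3)/2) + (-1 + √(3)/2)^2 + 2 + O(x^8).
The coefficient of x^7 is (-1 + √(3)/2)^2·(-√(3)/(160·(-1 + √(3)/2)^2) - 1/(5040·(-1 + √(3)/2))).

Final answer: (-1 + √(3)/2)^2·(-√(3)/(160·(-1 + √(3)/2)^2) - 1/(5040·(-1 + √(3)/2)))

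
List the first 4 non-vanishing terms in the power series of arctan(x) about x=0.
-x^7/7 + x^5/5 - x^3/3 + x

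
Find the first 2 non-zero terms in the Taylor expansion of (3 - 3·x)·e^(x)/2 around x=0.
3/2 - 3·x^2/4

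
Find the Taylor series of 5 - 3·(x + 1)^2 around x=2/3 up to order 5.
-10/3 - 10·(x - 2/3) - 3·(x - 2/3)^2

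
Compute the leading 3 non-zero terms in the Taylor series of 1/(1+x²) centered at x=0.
x^4 - x^2 + 1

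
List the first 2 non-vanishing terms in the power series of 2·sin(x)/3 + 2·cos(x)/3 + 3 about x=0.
2·x/3 + 11/3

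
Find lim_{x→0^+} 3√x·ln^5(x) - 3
The product is a 0·∞ indeterminate form at x → 0⁺.
Rewrite the product as 3·ln^5(x) / x^(-1/2) and apply L'Hôpital, or use the standard hierarchy x^(-1/2) ≫ |ln x|^5 as x → 0⁺.
The indeterminate product → 0, so the limit = -3.

Final answer: -3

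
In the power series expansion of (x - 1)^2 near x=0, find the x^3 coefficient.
Expand to order 3: (x - 1)^2 = x^2 - 2·x + 1 + O(x^4).
The coefficient of x^3 is 0.

Final answer: 0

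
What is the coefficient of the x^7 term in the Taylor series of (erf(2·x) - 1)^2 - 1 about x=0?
Expand to order 7: (erf(2·x) - 1)^2 - 1 = 256·x^7/(21·√(π)) + 3584·x^6/(45·π) - 64·x^5/(5·√(π)) - 128·x^4/(3·π) + 32·x^3/(3·√(π)) + 16·x^2/π - 8·x/√(π) + O(x^8).
The coefficient of x^7 is 256/(21·√(π)).

Final answer: 256/(21·√(π))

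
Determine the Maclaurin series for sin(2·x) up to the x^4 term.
-4·x^3/3 + 2·x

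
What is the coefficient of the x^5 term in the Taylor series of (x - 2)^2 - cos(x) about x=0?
Expand to order 5: (x - 2)^2 - cos(x) = -x^4/24 + 3·x^2/2 - 4·x + 3 + O(x^6).
The coefficient of x^5 is 0.

Final answer: 0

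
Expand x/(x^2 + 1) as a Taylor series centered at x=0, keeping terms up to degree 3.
-x^3 + x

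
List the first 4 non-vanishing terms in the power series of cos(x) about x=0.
-x^6/720 + x^4/24 - x^2/2 + 1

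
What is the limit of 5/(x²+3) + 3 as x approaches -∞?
Evaluate the dominant behaviour as x → -∞; each term tends to a finite value or vanishes.
Limit = 3.

Final answer: 3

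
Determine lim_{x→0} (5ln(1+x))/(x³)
Both numerator and denominator → 0 as x → 0; this is a 0/0 indeterminate form.
Expand each to leading order near x = 0: numerator ~ 5·x, denominator ~ x^3.
The limit of the ratio is ∞.

Final answer: ∞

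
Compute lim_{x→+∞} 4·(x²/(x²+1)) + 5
Evaluate the dominant behaviour as x → +∞; each term tends to a finite value or vanishes.
Limit = 9.

Final answer: 9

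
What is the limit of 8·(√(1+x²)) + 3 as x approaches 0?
Direct substitution at x = 0 gives 11.

Final answer: 11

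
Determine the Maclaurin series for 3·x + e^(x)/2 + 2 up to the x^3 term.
x^3/12 + x^2/4 + 7·x/2 + 5/2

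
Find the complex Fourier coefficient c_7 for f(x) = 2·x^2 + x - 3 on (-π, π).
Compute the real Fourier coefficients first: a_7 = -8/49, b_7 = 2/7.
Then c_7 = (a_7 − i·b_7)/2 = -4/49 - i/7.

Final answer: -4/49 - i/7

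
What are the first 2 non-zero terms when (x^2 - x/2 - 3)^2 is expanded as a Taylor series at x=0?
3·x + 9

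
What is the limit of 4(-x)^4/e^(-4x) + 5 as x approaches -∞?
The quotient is an ∞/∞ indeterminate form as x → -∞.
Compare growth rates of the dominant terms (exponentials ≫ polynomials ≫ logarithms), or apply L'Hôpital's rule; the quotient → 0.
Adding the constant: 0 + 5 = 5. Limit = 5.

Final answer: 5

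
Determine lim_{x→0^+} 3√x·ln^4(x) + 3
The product is a 0·∞ indeterminate form at x → 0⁺.
Rewrite the product as 3·ln^4(x) / x^(-1/2) and apply L'Hôpital, or use the standard hierarchy x^(-1/2) ≫ |ln x|^4 as x → 0⁺.
The indeterminate product → 0, so the limit = 3.

Final answer: 3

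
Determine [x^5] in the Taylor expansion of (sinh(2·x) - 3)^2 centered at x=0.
Expand to order 5: (sinh(2·x) - 3)^2 = -8·x^5/5 + 16·x^4/3 - 8·x^3 + 4·x^2 - 12·x + 9 + O(x^6).
The coefficient of x^5 is -8/5.

Final answer: -8/5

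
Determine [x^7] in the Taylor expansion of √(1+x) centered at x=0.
Expand to order 7: √(1+x) = 33·x^7/2048 - 21·x^6/1024 + 7·x^5/256 - 5·x^4/128 + x^3/16 - x^2/8 + x/2 + 1 + O(x^8).
The coefficient of x^7 is 33/2048.

Final answer: 33/2048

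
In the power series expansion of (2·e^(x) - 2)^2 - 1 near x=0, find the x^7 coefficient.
Expand to order 7: (2·e^(x) - 2)^2 - 1 = x^7/10 + 31·x^6/90 + x^5 + 7·x^4/3 + 4·x^3 + 4·x^2 - 1 + O(x^8).
The coefficient of x^7 is 1/10.

Final answer: 1/10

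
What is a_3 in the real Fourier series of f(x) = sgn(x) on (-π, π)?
a_3 = (1/π) ∫_{-π}^{π} f(x)·cos(3x) dx.
Evaluate the integral (use parity and integration by parts as needed): a_3 = 0.

Final answer: 0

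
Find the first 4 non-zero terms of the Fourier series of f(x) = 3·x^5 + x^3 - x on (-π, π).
(-118·π^2 + 6·π^4 + 706)·sin(x) + (-3·π^4 - 20 + 14·π^2)·sin(2·x) + (-34·π^2/9 + 50/27 + 2·π^4)·sin(3·x) + (-3·π^4/2 - 1/64 + 11·π^2/8)·sin(4·x)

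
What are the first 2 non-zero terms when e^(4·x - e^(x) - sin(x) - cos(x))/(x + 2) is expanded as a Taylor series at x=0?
3·x·e^(-2)/4 + e^(-2)/2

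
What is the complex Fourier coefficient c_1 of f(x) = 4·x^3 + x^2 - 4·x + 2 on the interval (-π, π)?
Compute the real Fourier coefficients first: a_1 = -4, b_1 = -56 + 8·π^2.
Then c_1 = (a_1 − i·b_1)/2 = -2 - 4·i·π^2 + 28·i.

Final answer: -2 - 4·i·π^2 + 28·i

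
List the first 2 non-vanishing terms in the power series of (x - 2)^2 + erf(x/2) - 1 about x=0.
x·(-4 + 1/√(π)) + 3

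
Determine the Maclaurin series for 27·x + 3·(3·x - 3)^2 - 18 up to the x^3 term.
27·x^2 - 27·x + 9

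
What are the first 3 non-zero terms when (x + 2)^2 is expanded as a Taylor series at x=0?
x^2 + 4·x + 4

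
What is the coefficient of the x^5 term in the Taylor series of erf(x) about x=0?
Expand to order 5: erf(x) = x^5/(5·√(π)) - 2·x^3/(3·√(π)) + 2·x/√(π) + O(x^6).
The coefficient of x^5 is 1/(5·√(π)).

Final answer: 1/(5·√(π))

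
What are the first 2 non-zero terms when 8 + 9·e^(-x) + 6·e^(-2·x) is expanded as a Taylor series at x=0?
23 - 21·x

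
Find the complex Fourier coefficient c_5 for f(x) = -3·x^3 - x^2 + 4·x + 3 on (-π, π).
Compute the real Fourier coefficients first: a_5 = 4/25, b_5 = 236/125 - 6·π^2/5.
Then c_5 = (a_5 − i·b_5)/2 = 2/25 - 118·i/125 + 3·i·π^2/5.

Final answer: 2/25 - 118·i/125 + 3·i·π^2/5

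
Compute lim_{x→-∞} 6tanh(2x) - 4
Evaluate the dominant behaviour as x → -∞; each term tends to a finite value or vanishes.
Limit = -10.

Final answer: -10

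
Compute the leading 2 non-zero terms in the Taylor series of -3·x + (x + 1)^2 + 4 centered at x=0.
5 - x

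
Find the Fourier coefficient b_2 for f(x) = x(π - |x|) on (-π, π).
b_2 = (1/π) ∫_{-π}^{π} f(x)·sin(2x) dx.
Evaluate the integral (use parity and integration by parts as needed): b_2 = 0.

Final answer: 0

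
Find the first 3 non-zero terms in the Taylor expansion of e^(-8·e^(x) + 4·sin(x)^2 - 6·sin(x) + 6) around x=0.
98·x^2·e^(-2) - 14·x·e^(-2) + e^(-2)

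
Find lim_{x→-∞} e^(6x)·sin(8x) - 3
Evaluate the dominant behaviour as x → -∞; each term tends to a finite value or vanishes.
Limit = -3.

Final answer: -3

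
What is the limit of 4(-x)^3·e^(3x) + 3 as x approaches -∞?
The product is a 0·∞ indeterminate form at x → -∞.
Rewrite the product as 4(-x)^3 / e^(-3x) (an ∞/∞ form) and apply L'Hôpital, or use the standard hierarchy e^(3|x|) ≫ |(-x)^3| as x → -∞.
The indeterminate product → 0, so the limit = 3.

Final answer: 3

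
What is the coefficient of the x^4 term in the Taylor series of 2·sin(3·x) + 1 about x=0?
Expand to order 4: 2·sin(3·x) + 1 = -9·x^3 + 6·x + 1 + O(x^5).
The coefficient of x^4 is 0.

Final answer: 0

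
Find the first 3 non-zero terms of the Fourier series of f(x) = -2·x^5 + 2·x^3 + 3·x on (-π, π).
(-498 - 4·π^4 + 84·π^2)·sin(x) + (-12·π^2 + 15 + 2·π^4)·sin(2·x) + (-4·π^4/3 - 70/81 + 116·π^2/27)·sin(3·x)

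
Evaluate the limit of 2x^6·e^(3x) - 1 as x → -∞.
The product is a 0·∞ indeterminate form at x → -∞.
Rewrite the product as 2x^6 / e^(-3x) (an ∞/∞ form) and apply L'Hôpital, or use the standard hierarchy e^(3|x|) ≫ |x^6| as x → -∞.
The indeterminate product → 0, so the limit = -1.

Final answer: -1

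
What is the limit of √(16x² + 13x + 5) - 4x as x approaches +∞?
As x → +∞: multiply by the conjugate to get (13x+5)/(√(16x²+13x+5)+4x); the denominator ~ 8x, so the limit is 13/8.
Limit = 13/8.

Final answer: 13/8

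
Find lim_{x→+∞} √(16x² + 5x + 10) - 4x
As x → +∞: multiply by the conjugate to get (5x+10)/(√(16x²+5x+10)+4x); the denominator ~ 8x, so the limit is 5/8.
Limit = 5/8.

Final answer: 5/8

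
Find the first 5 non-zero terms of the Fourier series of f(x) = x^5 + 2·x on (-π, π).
(-40·π^2 + 2·π^4 + 244)·sin(x) + (-π^4 - 19/2 + 5·π^2)·sin(2·x) + (-40·π^2/27 + 188/81 + 2·π^4/3)·sin(3·x) + (-π^4/2 - 79/64 + 5·π^2/8)·sin(4·x) + (-8·π^2/25 + 548/625 + 2·π^4/5)·sin(5·x)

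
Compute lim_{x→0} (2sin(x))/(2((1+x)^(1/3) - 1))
Both numerator and denominator → 0 as x → 0; this is a 0/0 indeterminate form.
Expand each to leading order near x = 0: numerator ~ 2·x, denominator ~ 2·x/3.
The limit of the ratio is 3.

Final answer: 3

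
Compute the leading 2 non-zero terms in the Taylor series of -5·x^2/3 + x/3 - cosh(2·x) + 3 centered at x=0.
x/3 + 2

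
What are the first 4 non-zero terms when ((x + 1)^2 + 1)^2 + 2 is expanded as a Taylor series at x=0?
4·x^3 + 8·x^2 + 8·x + 6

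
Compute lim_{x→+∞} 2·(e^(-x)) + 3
Evaluate the dominant behaviour as x → +∞; each term tends to a finite value or vanishes.
Limit = 3.

Final answer: 3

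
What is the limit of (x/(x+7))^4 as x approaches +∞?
As x → +∞: x/(x+7) = 1/(1 + 7/x) → 1, and the 4th power of a limit-1 base also → 1.
Limit = 1.

Final answer: 1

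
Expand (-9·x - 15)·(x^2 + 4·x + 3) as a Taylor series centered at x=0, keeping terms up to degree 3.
-9·x^3 - 51·x^2 - 87·x - 45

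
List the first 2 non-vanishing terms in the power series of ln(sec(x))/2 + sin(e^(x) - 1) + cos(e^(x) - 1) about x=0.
x + 1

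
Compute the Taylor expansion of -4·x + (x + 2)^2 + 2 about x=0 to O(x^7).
x^2 + 6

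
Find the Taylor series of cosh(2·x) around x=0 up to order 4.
2·x^4/3 + 2·x^2 + 1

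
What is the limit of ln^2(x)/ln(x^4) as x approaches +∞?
This is an ∞/∞ indeterminate form as x → +∞.
Write ln(x^4) = 4·ln(x), reducing the quotient to ln(x)/4 → ∞.
Limit = ∞.

Final answer: ∞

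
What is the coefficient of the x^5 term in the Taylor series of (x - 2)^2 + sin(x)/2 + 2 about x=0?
Expand to order 5: (x - 2)^2 + sin(x)/2 + 2 = x^5/240 - x^3/12 + x^2 - 7·x/2 + 6 + O(x^6).
The coefficient of x^5 is 1/240.

Final answer: 1/240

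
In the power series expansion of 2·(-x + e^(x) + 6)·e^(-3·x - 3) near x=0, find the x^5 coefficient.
Expand to order 5: 2·(-x + e^(x) + 6)·e^(-3·x - 3) = -379·x^5·e^(-3)/12 + 305·x^4·e^(-3)/6 - 197·x^3·e^(-3)/3 + 64·x^2·e^(-3) - 42·x·e^(-3) + 14·e^(-3) + O(x^6).
The coefficient of x^5 is -379·e^(-3)/12.

Final answer: -379·e^(-3)/12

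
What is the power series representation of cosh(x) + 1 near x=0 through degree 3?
x^2/2 + 2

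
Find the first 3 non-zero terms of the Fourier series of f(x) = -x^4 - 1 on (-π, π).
(-48 + 8·π^2)·cos(x) + (3 - 2·π^2)·cos(2·x) - π^4/5 - 1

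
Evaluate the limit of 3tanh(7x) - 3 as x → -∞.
Evaluate the dominant behaviour as x → -∞; each term tends to a finite value or vanishes.
Limit = -6.

Final answer: -6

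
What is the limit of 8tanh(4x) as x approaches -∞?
Evaluate the dominant behaviour as x → -∞; each term tends to a finite value or vanishes.
Limit = -8.

Final answer: -8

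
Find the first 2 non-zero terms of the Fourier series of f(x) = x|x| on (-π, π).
(-8 + 2·π^2)·sin(x)/π - π·sin(2·x)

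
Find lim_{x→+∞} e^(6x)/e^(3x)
This is an ∞/∞ indeterminate form as x → +∞.
Rewrite e^(6x)/e^(3x) = e^((6−3)x) = e^(3x); the exponent coefficient is 3 > 0 so e^(3x) → ∞.
Limit = ∞.

Final answer: ∞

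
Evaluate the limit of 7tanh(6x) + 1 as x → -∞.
Evaluate the dominant behaviour as x → -∞; each term tends to a finite value or vanishes.
Limit = -6.

Final answer: -6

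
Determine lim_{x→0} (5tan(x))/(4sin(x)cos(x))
Both numerator and denominator → 0 as x → 0; this is a 0/0 indeterminate form.
Expand each to leading order near x = 0: numerator ~ 5·x, denominator ~ 4·x.
The limit of the ratio is 5/4.

Final answer: 5/4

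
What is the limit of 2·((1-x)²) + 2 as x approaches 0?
Direct substitution at x = 0 gives 4.

Final answer: 4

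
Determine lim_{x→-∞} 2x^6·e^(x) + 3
The product is a 0·∞ indeterminate form at x → -∞.
Rewrite the product as 2x^6 / e^(-x) (an ∞/∞ form) and apply L'Hôpital, or use the standard hierarchy e^(|x|) ≫ |x^6| as x → -∞.
The indeterminate product → 0, so the limit = 3.

Final answer: 3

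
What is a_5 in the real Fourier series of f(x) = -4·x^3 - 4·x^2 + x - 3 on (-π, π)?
a_5 = (1/π) ∫_{-π}^{π} f(x)·cos(5x) dx.
Evaluate the integral (use parity and integration by parts as needed): a_5 = 16/25.

Final answer: 16/25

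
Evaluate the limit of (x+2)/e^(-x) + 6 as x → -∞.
The quotient is an ∞/∞ indeterminate form as x → -∞.
Compare growth rates of the dominant terms (exponentials ≫ polynomials ≫ logarithms), or apply L'Hôpital's rule; the quotient → 0.
Adding the constant: 0 + 6 = 6. Limit = 6.

Final answer: 6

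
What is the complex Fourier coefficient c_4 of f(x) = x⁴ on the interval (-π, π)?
Compute the real Fourier coefficients first: a_4 = -3/16 + π^2/2, b_4 = 0.
Then c_4 = (a_4 − i·b_4)/2 = -3/32 + π^2/4.

Final answer: -3/32 + π^2/4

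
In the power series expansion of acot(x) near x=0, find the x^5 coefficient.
Expand to order 5: acot(x) = -x^5/5 + x^3/3 - x + π/2 + O(x^6).
The coefficient of x^5 is -1/5.

Final answer: -1/5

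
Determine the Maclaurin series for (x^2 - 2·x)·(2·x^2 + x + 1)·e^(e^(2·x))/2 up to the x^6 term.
-373·e·x^6/15 - 52·e·x^5/3 - 32·e·x^4/3 - 13·e·x^3/2 - 5·e·x^2/2 - e·x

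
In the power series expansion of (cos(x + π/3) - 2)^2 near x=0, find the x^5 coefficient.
Expand to order 5: (cos(x + π/3) - 2)^2 = -√(3)·x^5/20 - x^4/4 + 3·x^2/2 + 3·√(3)·x/2 + 9/4 + O(x^6).
The coefficient of x^5 is -√(3)/20.

Final answer: -√(3)/20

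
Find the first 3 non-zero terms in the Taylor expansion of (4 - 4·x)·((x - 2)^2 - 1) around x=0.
20·x^2 - 28·x + 12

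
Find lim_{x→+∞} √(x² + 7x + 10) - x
This is an ∞ − ∞ indeterminate form.
Multiply and divide by the conjugate √(x²+7x + 10) + x; the x² terms cancel, leaving (7x + 10)/(√(x²+7x + 10)+x) → 7/2.
Limit = 7/2.

Final answer: 7/2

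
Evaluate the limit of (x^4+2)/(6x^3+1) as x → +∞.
This is an ∞/∞ indeterminate form as x → +∞.
Divide numerator and denominator by x^4 and let the lower-order terms vanish; the numerator's degree 4 exceeds the denominator's degree 3, so the quotient diverges.
Limit = ∞.

Final answer: ∞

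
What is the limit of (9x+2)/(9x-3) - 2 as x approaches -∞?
Evaluate the dominant behaviour as x → -∞; each term tends to a finite value or vanishes.
Limit = -1.

Final answer: -1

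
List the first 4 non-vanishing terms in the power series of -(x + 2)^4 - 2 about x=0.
-8·x^3 - 24·x^2 - 32·x - 18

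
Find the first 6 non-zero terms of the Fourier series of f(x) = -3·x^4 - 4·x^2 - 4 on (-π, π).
(-128 + 24·π^2)·cos(x) + (5 - 6·π^2)·cos(2·x) + 8·π^2·cos(3·x)/3 + (-3·π^2/2 - 7/16)·cos(4·x) + (256/625 + 24·π^2/25)·cos(5·x) - 3·π^4/5 - 4·π^2/3 - 4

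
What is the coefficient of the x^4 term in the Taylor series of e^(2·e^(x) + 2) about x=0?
Expand to order 4: e^(2·e^(x) + 2) = 47·x^4·e^(4)/12 + 11·x^3·e^(4)/3 + 3·x^2·e^(4) + 2·x·e^(4) + e^(4) + O(x^5).
The coefficient of x^4 is 47·e^(4)/12.

Final answer: 47·e^(4)/12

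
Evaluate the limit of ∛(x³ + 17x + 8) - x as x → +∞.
This is an ∞ − ∞ indeterminate form.
Multiply by (A² + AB + B²)/(A² + AB + B²) where A = ∛(x³+17x + 8), B = x to use A³ − B³ = (A−B)(A²+AB+B²); the x³ terms cancel, leaving (17x + 8)/(A²+AB+B²) with denominator ~ 3x², so the limit is 0.
Limit = 0.

Final answer: 0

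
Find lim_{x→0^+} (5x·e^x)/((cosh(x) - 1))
Both numerator and denominator → 0 as x → 0^+; this is a 0/0 indeterminate form.
Expand each to leading order near x = 0: numerator ~ 5·x, denominator ~ x^2/2.
The limit of the ratio is ∞.

Final answer: ∞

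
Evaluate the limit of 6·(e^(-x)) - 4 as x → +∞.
Evaluate the dominant behaviour as x → +∞; each term tends to a finite value or vanishes.
Limit = -4.

Final answer: -4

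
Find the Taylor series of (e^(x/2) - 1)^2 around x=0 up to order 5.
x^5/128 + 7·x^4/192 + x^3/8 + x^2/4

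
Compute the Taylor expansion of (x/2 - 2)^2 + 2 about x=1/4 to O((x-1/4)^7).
353/64 - 15·(x - 1/4)/8 + (x - 1/4)^2/4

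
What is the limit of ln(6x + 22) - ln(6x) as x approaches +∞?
This is an ∞ − ∞ indeterminate form.
Combine the logarithms: ln(6x+22) − ln(6x) = ln((6x+22)/(6x)) = ln(1 + 22/(6x)) → ln(1) = 0.
Limit = 0.

Final answer: 0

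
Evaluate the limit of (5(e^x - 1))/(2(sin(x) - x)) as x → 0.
Both numerator and denominator → 0 as x → 0; this is a 0/0 indeterminate form.
Expand each to leading order near x = 0: numerator ~ 5·x, denominator ~ -x^3/3.
The limit of the ratio is -∞.

Final answer: -∞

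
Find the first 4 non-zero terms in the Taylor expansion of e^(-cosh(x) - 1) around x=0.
-x^6·e^(-2)/720 + x^4·e^(-2)/12 - x^2·e^(-2)/2 + e^(-2)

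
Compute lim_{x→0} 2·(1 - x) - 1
Direct substitution at x = 0 gives 1.

Final answer: 1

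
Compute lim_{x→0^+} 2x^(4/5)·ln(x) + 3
The product is a 0·∞ indeterminate form at x → 0⁺.
Rewrite the product as 2·ln(x) / x^(-4/5) and apply L'Hôpital, or use the standard hierarchy x^(-4/5) ≫ |ln x| as x → 0⁺.
The indeterminate product → 0, so the limit = 3.

Final answer: 3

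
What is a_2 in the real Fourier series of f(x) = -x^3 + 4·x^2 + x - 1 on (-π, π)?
a_2 = (1/π) ∫_{-π}^{π} f(x)·cos(2x) dx.
Evaluate the integral (use parity and integration by parts as needed): a_2 = 4.

Final answer: 4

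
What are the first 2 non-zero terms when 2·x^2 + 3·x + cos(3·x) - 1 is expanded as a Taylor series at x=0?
-5·x^2/2 + 3·x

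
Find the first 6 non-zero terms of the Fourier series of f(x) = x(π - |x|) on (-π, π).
8·sin(x)/π + 8·sin(3·x)/(27·π) + 8·sin(5·x)/(125·π) + 8·sin(7·x)/(343·π) + 8·sin(9·x)/(729·π) + 8·sin(11·x)/(1331·π)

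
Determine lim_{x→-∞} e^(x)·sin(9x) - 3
Evaluate the dominant behaviour as x → -∞; each term tends to a finite value or vanishes.
Limit = -3.

Final answer: -3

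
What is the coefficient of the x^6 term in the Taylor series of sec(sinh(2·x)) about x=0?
Expand to order 6: sec(sinh(2·x)) = 236·x^6/15 + 6·x^4 + 2·x^2 + 1 + O(x^7).
The coefficient of x^6 is 236/15.

Final answer: 236/15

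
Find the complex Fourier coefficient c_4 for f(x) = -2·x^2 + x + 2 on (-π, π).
Compute the real Fourier coefficients first: a_4 = -1/2, b_4 = -1/2.
Then c_4 = (a_4 − i·b_4)/2 = -1/4 + i/4.

Final answer: -1/4 + i/4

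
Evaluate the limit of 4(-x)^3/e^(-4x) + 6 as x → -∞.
The quotient is an ∞/∞ indeterminate form as x → -∞.
Compare growth rates of the dominant terms (exponentials ≫ polynomials ≫ logarithms), or apply L'Hôpital's rule; the quotient → 0.
Adding the constant: 0 + 6 = 6. Limit = 6.

Final answer: 6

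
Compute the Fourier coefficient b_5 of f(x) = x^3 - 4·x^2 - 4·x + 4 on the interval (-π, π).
b_5 = (1/π) ∫_{-π}^{π} f(x)·sin(5x) dx.
Evaluate the integral (use parity and integration by parts as needed): b_5 = -212/125 + 2·π^2/5.

Final answer: -212/125 + 2·π^2/5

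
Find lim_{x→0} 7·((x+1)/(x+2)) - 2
Direct substitution at x = 0 gives 3/2.

Final answer: 3/2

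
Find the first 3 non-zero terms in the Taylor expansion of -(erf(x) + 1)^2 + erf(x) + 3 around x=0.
-4·x^2/π - 2·x/√(π) + 2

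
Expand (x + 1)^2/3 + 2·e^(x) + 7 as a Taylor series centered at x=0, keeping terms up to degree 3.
x^3/3 + 4·x^2/3 + 8·x/3 + 28/3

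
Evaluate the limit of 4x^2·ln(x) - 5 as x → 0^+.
The product is a 0·∞ indeterminate form at x → 0⁺.
Rewrite the product as 4·ln(x) / x^(-2) and apply L'Hôpital, or use the standard hierarchy x^(-2) ≫ |ln x| as x → 0⁺.
The indeterminate product → 0, so the limit = -5.

Final answer: -5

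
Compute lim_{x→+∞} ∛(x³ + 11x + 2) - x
This is an ∞ − ∞ indeterminate form.
Multiply by (A² + AB + B²)/(A² + AB + B²) where A = ∛(x³+11x + 2), B = x to use A³ − B³ = (A−B)(A²+AB+B²); the x³ terms cancel, leaving (11x + 2)/(A²+AB+B²) with denominator ~ 3x², so the limit is 0.
Limit = 0.

Final answer: 0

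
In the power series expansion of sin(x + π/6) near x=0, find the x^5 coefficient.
Expand to order 5: sin(x + π/6) = √(3)·x^5/240 + x^4/48 - √(3)·x^3/12 - x^2/4 + √(3)·x/2 + 1/2 + O(x^6).
The coefficient of x^5 is √(3)/240.

Final answer: √(3)/240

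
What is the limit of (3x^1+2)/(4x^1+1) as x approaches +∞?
This is an ∞/∞ indeterminate form as x → +∞.
Divide numerator and denominator by x and let the lower-order terms vanish; the leading terms give 3/4.
Limit = 3/4.

Final answer: 3/4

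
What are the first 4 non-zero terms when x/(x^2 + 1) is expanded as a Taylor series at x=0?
-x^7 + x^5 - x^3 + x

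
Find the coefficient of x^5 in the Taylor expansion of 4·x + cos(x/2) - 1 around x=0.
Expand to order 5: 4·x + cos(x/2) - 1 = x^4/384 - x^2/8 + 4·x + O(x^6).
The coefficient of x^5 is 0.

Final answer: 0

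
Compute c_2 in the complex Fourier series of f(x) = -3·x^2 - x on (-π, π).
Compute the real Fourier coefficients first: a_2 = -3, b_2 = 1.
Then c_2 = (a_2 − i·b_2)/2 = -3/2 - i/2.

Final answer: -3/2 - i/2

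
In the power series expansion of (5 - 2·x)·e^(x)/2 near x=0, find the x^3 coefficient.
Expand to order 3: (5 - 2·x)·e^(x)/2 = -x^3/12 + x^2/4 + 3·x/2 + 5/2 + O(x^4).
The coefficient of x^3 is -1/12.

Final answer: -1/12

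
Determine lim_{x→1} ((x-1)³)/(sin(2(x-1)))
Both numerator and denominator → 0 as x → 1; this is a 0/0 indeterminate form.
Expand each to leading order near x = 1: numerator ~ (x - 1)^3, denominator ~ 2·(x - 1).
The limit of the ratio is 0.

Final answer: 0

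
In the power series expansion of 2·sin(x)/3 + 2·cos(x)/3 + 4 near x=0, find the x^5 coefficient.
Expand to order 5: 2·sin(x)/3 + 2·cos(x)/3 + 4 = x^5/180 + x^4/36 - x^3/9 - x^2/3 + 2·x/3 + 14/3 + O(x^6).
The coefficient of x^5 is 1/180.

Final answer: 1/180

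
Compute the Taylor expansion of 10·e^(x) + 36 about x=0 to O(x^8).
x^7/504 + x^6/72 + x^5/12 + 5·x^4/12 + 5·x^3/3 + 5·x^2 + 10·x + 46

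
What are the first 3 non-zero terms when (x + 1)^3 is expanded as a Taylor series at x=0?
3·x^2 + 3·x + 1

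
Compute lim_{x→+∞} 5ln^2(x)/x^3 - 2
The quotient is an ∞/∞ indeterminate form as x → +∞.
The polynomial denominator x^3 dominates the logarithmic numerator (any positive power of x ≫ ln^2(x) as x → ∞), so the quotient → 0.
Adding the constant: 0 - 2 = -2. Limit = -2.

Final answer: -2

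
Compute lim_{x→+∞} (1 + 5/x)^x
As x → +∞: this is the defining limit (1 + 5/x)^x → e^5.
Limit = e^(5).

Final answer: e^(5)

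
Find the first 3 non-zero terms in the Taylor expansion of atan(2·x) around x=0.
32·x^5/5 - 8·x^3/3 + 2·x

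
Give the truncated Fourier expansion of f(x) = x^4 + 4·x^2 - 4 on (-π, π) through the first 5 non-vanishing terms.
(32 - 8·π^2)·cos(x) + (1 + 2·π^2)·cos(2·x) + (-8·π^2/9 - 32/27)·cos(3·x) + (13/16 + π^2/2)·cos(4·x) - 4 + 4·π^2/3 + π^4/5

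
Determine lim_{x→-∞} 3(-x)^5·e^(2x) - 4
The product is a 0·∞ indeterminate form at x → -∞.
Rewrite the product as 3(-x)^5 / e^(-2x) (an ∞/∞ form) and apply L'Hôpital, or use the standard hierarchy e^(2|x|) ≫ |(-x)^5| as x → -∞.
The indeterminate product → 0, so the limit = -4.

Final answer: -4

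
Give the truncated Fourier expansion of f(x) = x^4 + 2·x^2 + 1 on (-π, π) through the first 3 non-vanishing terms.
(40 - 8·π^2)·cos(x) + (-1 + 2·π^2)·cos(2·x) + 1 + 2·π^2/3 + π^4/5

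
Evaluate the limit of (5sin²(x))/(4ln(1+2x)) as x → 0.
Both numerator and denominator → 0 as x → 0; this is a 0/0 indeterminate form.
Expand each to leading order near x = 0: numerator ~ 5·x^2, denominator ~ 8·x.
The limit of the ratio is 0.

Final answer: 0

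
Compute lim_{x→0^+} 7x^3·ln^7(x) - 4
The product is a 0·∞ indeterminate form at x → 0⁺.
Rewrite the product as 7·ln^7(x) / x^(-3) and apply L'Hôpital, or use the standard hierarchy x^(-3) ≫ |ln x|^7 as x → 0⁺.
The indeterminate product → 0, so the limit = -4.

Final answer: -4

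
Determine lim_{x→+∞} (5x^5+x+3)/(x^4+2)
This is an ∞/∞ indeterminate form as x → +∞.
Divide numerator and denominator by x^5 and let the lower-order terms vanish; the numerator's degree 5 exceeds the denominator's degree 4, so the quotient diverges.
Limit = ∞.

Final answer: ∞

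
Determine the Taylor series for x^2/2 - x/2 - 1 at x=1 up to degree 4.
-1 + (x - 1)/2 + (x - 1)^2/2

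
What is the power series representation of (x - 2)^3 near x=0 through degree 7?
x^3 - 6·x^2 + 12·x - 8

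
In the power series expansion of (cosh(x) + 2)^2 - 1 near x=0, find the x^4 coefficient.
Expand to order 4: (cosh(x) + 2)^2 - 1 = x^4/2 + 3·x^2 + 8 + O(x^5).
The coefficient of x^4 is 1/2.

Final answer: 1/2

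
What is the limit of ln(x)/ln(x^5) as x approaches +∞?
This is an ∞/∞ indeterminate form as x → +∞.
Write ln(x^5) = 5·ln(x), reducing the quotient to 1/5.
Limit = 1/5.

Final answer: 1/5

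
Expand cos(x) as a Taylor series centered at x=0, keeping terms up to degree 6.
-x^6/720 + x^4/24 - x^2/2 + 1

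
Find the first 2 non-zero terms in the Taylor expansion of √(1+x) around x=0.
x/2 + 1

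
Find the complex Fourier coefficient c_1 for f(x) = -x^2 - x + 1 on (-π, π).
Compute the real Fourier coefficients first: a_1 = 4, b_1 = -2.
Then c_1 = (a_1 − i·b_1)/2 = 2 + i.

Final answer: 2 + i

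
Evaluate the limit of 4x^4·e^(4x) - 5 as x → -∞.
The product is a 0·∞ indeterminate form at x → -∞.
Rewrite the product as 4x^4 / e^(-4x) (an ∞/∞ form) and apply L'Hôpital, or use the standard hierarchy e^(4|x|) ≫ |x^4| as x → -∞.
The indeterminate product → 0, so the limit = -5.

Final answer: -5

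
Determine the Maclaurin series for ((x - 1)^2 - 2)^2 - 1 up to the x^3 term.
-4·x^3 + 2·x^2 + 4·x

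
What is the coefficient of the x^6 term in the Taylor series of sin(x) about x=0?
Expand to order 6: sin(x) = x^5/120 - x^3/6 + x + O(x^7).
The coefficient of x^6 is 0.

Final answer: 0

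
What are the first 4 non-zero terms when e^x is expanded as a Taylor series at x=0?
x^3/6 + x^2/2 + x + 1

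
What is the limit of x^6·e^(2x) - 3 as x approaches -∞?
The product is a 0·∞ indeterminate form at x → -∞.
Rewrite the product as x^6 / e^(-2x) (an ∞/∞ form) and apply L'Hôpital, or use the standard hierarchy e^(2|x|) ≫ |x^6| as x → -∞.
The indeterminate product → 0, so the limit = -3.

Final answer: -3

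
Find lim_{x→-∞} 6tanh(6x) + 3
Evaluate the dominant behaviour as x → -∞; each term tends to a finite value or vanishes.
Limit = -3.

Final answer: -3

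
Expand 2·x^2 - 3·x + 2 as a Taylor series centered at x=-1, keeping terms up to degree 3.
7 - 7·(x + 1) + 2·(x + 1)^2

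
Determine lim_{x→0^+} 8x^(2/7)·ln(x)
This is a 0·∞ indeterminate form at x → 0⁺.
Rewrite the product as 8·ln(x) / x^(-2/7) and apply L'Hôpital, or use the standard hierarchy x^(-2/7) ≫ |ln x| as x → 0⁺.
The indeterminate product → 0, so the limit = 0.

Final answer: 0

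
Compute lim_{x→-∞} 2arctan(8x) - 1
Evaluate the dominant behaviour as x → -∞; each term tends to a finite value or vanishes.
Limit = -π - 1.

Final answer: -π - 1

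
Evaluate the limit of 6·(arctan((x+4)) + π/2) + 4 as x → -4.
Direct substitution at x = -4 gives 4 + 3·π.

Final answer: 4 + 3·π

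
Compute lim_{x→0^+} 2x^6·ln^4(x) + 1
The product is a 0·∞ indeterminate form at x → 0⁺.
Rewrite the product as 2·ln^4(x) / x^(-6) and apply L'Hôpital, or use the standard hierarchy x^(-6) ≫ |ln x|^4 as x → 0⁺.
The indeterminate product → 0, so the limit = 1.

Final answer: 1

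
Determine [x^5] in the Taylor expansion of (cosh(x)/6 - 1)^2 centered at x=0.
Expand to order 5: (cosh(x)/6 - 1)^2 = -x^4/216 - 5·x^2/36 + 25/36 + O(x^6).
The coefficient of x^5 is 0.

Final answer: 0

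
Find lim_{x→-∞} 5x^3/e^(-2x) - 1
The quotient is an ∞/∞ indeterminate form as x → -∞.
Compare growth rates of the dominant terms (exponentials ≫ polynomials ≫ logarithms), or apply L'Hôpital's rule; the quotient → 0.
Adding the constant: 0 - 1 = -1. Limit = -1.

Final answer: -1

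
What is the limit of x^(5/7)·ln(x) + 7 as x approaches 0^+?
The product is a 0·∞ indeterminate form at x → 0⁺.
Rewrite the product as ln(x) / x^(-5/7) and apply L'Hôpital, or use the standard hierarchy x^(-5/7) ≫ |ln x| as x → 0⁺.
The indeterminate product → 0, so the limit = 7.

Final answer: 7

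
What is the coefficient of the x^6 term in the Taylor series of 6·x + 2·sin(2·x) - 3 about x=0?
Expand to order 6: 6·x + 2·sin(2·x) - 3 = 8·x^5/15 - 8·x^3/3 + 10·x - 3 + O(x^7).
The coefficient of x^6 is 0.

Final answer: 0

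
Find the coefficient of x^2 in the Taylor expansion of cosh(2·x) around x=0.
Expand to order 2: cosh(2·x) = 2·x^2 + 1 + O(x^3).
The coefficient of x^2 is 2.

Final answer: 2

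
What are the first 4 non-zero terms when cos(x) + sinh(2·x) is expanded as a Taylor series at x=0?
4·x^3/3 - x^2/2 + 2·x + 1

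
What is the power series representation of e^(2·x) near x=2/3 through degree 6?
e^(4/3) + 2·e^(4/3)·(x - 2/3) + 2·e^(4/3)·(x - 2/3)^2 + 4·e^(4/3)·(x - 2/3)^3/3 + 2·e^(4/3)·(x - 2/3)^4/3 + 4·e^(4/3)·(x - 2/3)^5/15 + 4·e^(4/3)·(x - 2/3)^6/45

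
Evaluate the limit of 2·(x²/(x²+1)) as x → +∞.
Evaluate the dominant behaviour as x → +∞; each term tends to a finite value or vanishes.
Limit = 2.

Final answer: 2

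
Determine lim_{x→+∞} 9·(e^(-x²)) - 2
Evaluate the dominant behaviour as x → +∞; each term tends to a finite value or vanishes.
Limit = -2.

Final answer: -2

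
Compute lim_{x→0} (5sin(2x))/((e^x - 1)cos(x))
Both numerator and denominator → 0 as x → 0; this is a 0/0 indeterminate form.
Expand each to leading order near x = 0: numerator ~ 10·x, denominator ~ x.
The limit of the ratio is 10.

Final answer: 10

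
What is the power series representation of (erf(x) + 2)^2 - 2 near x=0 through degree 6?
56·x^6/(45·π) + 4·x^5/(5·√(π)) - 8·x^4/(3·π) - 8·x^3/(3·√(π)) + 4·x^2/π + 8·x/√(π) + 2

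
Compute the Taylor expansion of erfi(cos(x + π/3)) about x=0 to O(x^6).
239·√(3)·x^5·e^(1/4)/(1920·√(π)) - 73·x^4·e^(1/4)/(192·√(π)) + √(3)·x^3·e^(1/4)/(24·√(π)) + x^2·e^(1/4)/(4·√(π)) - √(3)·x·e^(1/4)/√(π) + erfi(1/2)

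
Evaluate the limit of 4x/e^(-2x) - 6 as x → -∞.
The quotient is an ∞/∞ indeterminate form as x → -∞.
Compare growth rates of the dominant terms (exponentials ≫ polynomials ≫ logarithms), or apply L'Hôpital's rule; the quotient → 0.
Adding the constant: 0 - 6 = -6. Limit = -6.

Final answer: -6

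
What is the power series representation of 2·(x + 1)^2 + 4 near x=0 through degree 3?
2·x^2 + 4·x + 6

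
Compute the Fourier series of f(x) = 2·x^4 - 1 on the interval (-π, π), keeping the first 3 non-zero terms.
(96 - 16·π^2)·cos(x) + (-6 + 4·π^2)·cos(2·x) - 1 + 2·π^4/5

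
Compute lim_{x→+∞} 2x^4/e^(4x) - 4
The quotient is an ∞/∞ indeterminate form as x → +∞.
The exponential denominator e^(4x) dominates the polynomial numerator (e^x ≫ x^4 as x → ∞), so the quotient → 0.
Adding the constant: 0 - 4 = -4. Limit = -4.

Final answer: -4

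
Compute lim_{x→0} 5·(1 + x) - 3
Direct substitution at x = 0 gives 2.

Final answer: 2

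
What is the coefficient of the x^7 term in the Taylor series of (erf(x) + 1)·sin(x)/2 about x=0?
Expand to order 7: (erf(x) + 1)·sin(x)/2 = -x^7/10080 + 59·x^6/(360·√(π)) + x^5/240 - x^4/(2·√(π)) - x^3/12 + x^2/√(π) + x/2 + O(x^8).
The coefficient of x^7 is -1/10080.

Final answer: -1/10080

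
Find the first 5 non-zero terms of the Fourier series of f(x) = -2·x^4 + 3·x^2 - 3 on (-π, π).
(-108 + 16·π^2)·cos(x) + (9 - 4·π^2)·cos(2·x) + (-68/27 + 16·π^2/9)·cos(3·x) + (9/8 - π^2)·cos(4·x) - 2·π^4/5 - 3 + π^2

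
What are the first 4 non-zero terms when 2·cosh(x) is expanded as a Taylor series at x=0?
x^6/360 + x^4/12 + x^2 + 2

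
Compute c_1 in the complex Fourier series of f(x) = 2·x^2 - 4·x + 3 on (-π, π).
Compute the real Fourier coefficients first: a_1 = -8, b_1 = -8.
Then c_1 = (a_1 − i·b_1)/2 = -4 + 4·i.

Final answer: -4 + 4·i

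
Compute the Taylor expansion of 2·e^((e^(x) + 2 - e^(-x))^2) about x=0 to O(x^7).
45584·x^6·e^(4)/15 + 22114·x^5·e^(4)/15 + 1912·x^4·e^(4)/3 + 712·x^3·e^(4)/3 + 72·x^2·e^(4) + 16·x·e^(4) + 2·e^(4)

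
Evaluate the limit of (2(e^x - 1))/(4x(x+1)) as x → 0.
Both numerator and denominator → 0 as x → 0; this is a 0/0 indeterminate form.
Expand each to leading order near x = 0: numerator ~ 2·x, denominator ~ 4·x.
The limit of the ratio is 1/2.

Final answer: 1/2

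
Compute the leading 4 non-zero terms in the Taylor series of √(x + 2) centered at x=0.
√(2)·x^3/128 - √(2)·x^2/32 + √(2)·x/4 + √(2)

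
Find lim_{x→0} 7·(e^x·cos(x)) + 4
Direct substitution at x = 0 gives 11.

Final answer: 11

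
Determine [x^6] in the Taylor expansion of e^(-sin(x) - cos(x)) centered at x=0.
-17·e^(-1)/720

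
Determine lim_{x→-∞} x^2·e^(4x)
This is a 0·∞ indeterminate form at x → -∞.
Rewrite the product as x^2 / e^(-4x) (an ∞/∞ form) and apply L'Hôpital, or use the standard hierarchy e^(4|x|) ≫ |x^2| as x → -∞.
The indeterminate product → 0, so the limit = 0.

Final answer: 0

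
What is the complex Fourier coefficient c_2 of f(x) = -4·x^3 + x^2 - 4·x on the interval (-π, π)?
Compute the real Fourier coefficients first: a_2 = 1, b_2 = -2 + 4·π^2.
Then c_2 = (a_2 − i·b_2)/2 = 1/2 - 2·i·π^2 + i.

Final answer: 1/2 - 2·i·π^2 + i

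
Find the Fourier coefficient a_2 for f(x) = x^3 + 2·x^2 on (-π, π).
a_2 = (1/π) ∫_{-π}^{π} f(x)·cos(2x) dx.
Evaluate the integral (use parity and integration by parts as needed): a_2 = 2.

Final answer: 2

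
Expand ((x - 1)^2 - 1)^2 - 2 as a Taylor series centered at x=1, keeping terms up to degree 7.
-1 - 2·(x - 1)^2 + (x - 1)^4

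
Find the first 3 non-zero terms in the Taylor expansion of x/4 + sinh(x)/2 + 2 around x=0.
x^3/12 + 3·x/4 + 2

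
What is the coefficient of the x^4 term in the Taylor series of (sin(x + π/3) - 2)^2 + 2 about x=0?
Expand to order 4: (sin(x + π/3) - 2)^2 + 2 = x^4·(-2 + √(3)/2)^2·(√(3)/(24·(-2 + √(3)/2)) + 5/(48·(-2 + √(3)/2)^2)) + x^3·(-2 + √(3)/2)^2·(-√(3)/(4·(-2 + √(3)/2)^2) - 1/(6·(-2 + √(3)/2))) + x^2·(-2 + √(3)/2)^2·(1/(4·(-2 + √(3)/2)^2) - √(3)/(2·(-2 + √(3)/2))) + x·(-2 + √(3)/2) + (-2 + √(3)/2)^2 + 2 + O(x^5).
The coefficient of x^4 is (-2 + √(3)/2)^2·(√(3)/(24·(-2 + √(3)/2)) + 5/(48·(-2 + √(3)/2)^2)).

Final answer: (-2 + √(3)/2)^2·(√(3)/(24·(-2 + √(3)/2)) + 5/(48·(-2 + √(3)/2)^2))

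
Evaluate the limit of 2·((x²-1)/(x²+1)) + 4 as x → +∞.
Evaluate the dominant behaviour as x → +∞; each term tends to a finite value or vanishes.
Limit = 6.

Final answer: 6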